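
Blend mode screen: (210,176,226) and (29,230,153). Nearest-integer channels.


Screen: C = 255 - (255-A)×(255-B)/255, rounded to nearest integer
R: 255 - (255-210)×(255-29)/255 = 255 - 10170/255 ≈ 255 - 39.882 = 215.118 → 215
G: 255 - (255-176)×(255-230)/255 = 255 - 1975/255 ≈ 255 - 7.745 = 247.255 → 247
B: 255 - (255-226)×(255-153)/255 = 255 - 2958/255 ≈ 255 - 11.600 = 243.400 → 243
= RGB(215, 247, 243)


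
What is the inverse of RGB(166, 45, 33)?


Invert: (255-R, 255-G, 255-B)
R: 255-166 = 89
G: 255-45 = 210
B: 255-33 = 222
= RGB(89, 210, 222)


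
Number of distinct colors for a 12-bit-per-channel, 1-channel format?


Total bits = 12 bits/channel × 1 channels = 12 bits
Distinct colors = 2^12
= 4,096 colors


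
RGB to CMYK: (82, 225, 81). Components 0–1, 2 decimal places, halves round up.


R'=82/255≈0.3216, G'=225/255≈0.8824, B'=81/255≈0.3176
K = 1 - max(R',G',B') = 1 - 225/255 = 30/255 = 0.11764… → 0.12
(1-R'-K)/(1-K) simplifies to (max-R)/max with max = 225:
C = (225-82)/225 = 143/225 = 0.63555… → 0.64
M = (225-225)/225 = 0/225 = 0 → 0.00
Y = (225-81)/225 = 144/225 = 0.64 → 0.64
= CMYK(0.64, 0.00, 0.64, 0.12)


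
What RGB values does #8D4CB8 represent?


8D → 141 (R)
4C → 76 (G)
B8 → 184 (B)
= RGB(141, 76, 184)


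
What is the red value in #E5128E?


Color: #E5128E
R = E5 = 229
G = 12 = 18
B = 8E = 142
Red = 229


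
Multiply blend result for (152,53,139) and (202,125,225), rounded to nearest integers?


Multiply: C = A×B/255, rounded to nearest integer
R: 152×202/255 = 30704/255 ≈ 120.408 → 120
G: 53×125/255 = 6625/255 ≈ 25.980 → 26
B: 139×225/255 = 31275/255 ≈ 122.647 → 123
= RGB(120, 26, 123)


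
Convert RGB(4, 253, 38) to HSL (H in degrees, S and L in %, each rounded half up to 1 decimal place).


Normalize: R'=4/255≈0.0157, G'=253/255≈0.9922, B'=38/255≈0.1490
Max=253/255, Min=4/255, Δ=Max-Min=249/255
L = (Max+Min)/2 = (253+4)/510 = 257/510 = 0.50392… → L = 50.4%
L > 0.5 → S = Δ/(2-Max-Min) = 249/(510-253-4) = 249/253 = 0.98418… → S = 98.4%
(the 1/255 factors cancel in S and H, so raw channel differences can be used)
Max is G' → H = 60 × ((B-R)/Δ + 2) = 60 × ((38-4)/249 + 2)
  34/249 + 2 = 0.1365… + 2 = 2.1365…
  H = 60 × 2.1365… = 128.192…° → H = 128.2°
= HSL(128.2°, 98.4%, 50.4%)


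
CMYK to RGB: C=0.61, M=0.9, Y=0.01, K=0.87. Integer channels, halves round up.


R = 255 × (1-C) × (1-K) = 255 × 0.39 × 0.13 = 12.9285 → 13
G = 255 × (1-M) × (1-K) = 255 × 0.10 × 0.13 = 3.315 → 3
B = 255 × (1-Y) × (1-K) = 255 × 0.99 × 0.13 = 32.8185 → 33
= RGB(13, 3, 33)


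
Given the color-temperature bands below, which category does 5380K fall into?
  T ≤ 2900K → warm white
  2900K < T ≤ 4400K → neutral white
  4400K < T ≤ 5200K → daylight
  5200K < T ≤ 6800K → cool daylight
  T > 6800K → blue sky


Temperature: 5380K
5200K < 5380K ≤ 6800K → cool daylight
Classification: cool daylight


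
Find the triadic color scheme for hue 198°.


Triadic: equally spaced at 120° intervals
H1 = 198°
H2 = (198 + 120) mod 360 = 318°
H3 = (198 + 240) mod 360 = 78°
Triadic = 198°, 318°, 78°


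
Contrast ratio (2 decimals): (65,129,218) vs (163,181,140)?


Linearize each sRGB channel c=v/255: c/12.92 if c ≤ 0.04045 else ((c+0.055)/1.055)^2.4
L = 0.2126×R_lin + 0.7152×G_lin + 0.0722×B_lin
Color 1 (65,129,218):
  R=65: 65/255≈0.2549 > 0.04045 → ((0.2549+0.055)/1.055)^2.4 ≈ 0.05286
  G=129: 129/255≈0.5059 > 0.04045 → ((0.5059+0.055)/1.055)^2.4 ≈ 0.21953
  B=218: 218/255≈0.8549 > 0.04045 → ((0.8549+0.055)/1.055)^2.4 ≈ 0.70110
  L1 = 0.2126×0.05286 + 0.7152×0.21953 + 0.0722×0.70110 ≈ 0.21886
Color 2 (163,181,140):
  R=163: 163/255≈0.6392 > 0.04045 → ((0.6392+0.055)/1.055)^2.4 ≈ 0.36625
  G=181: 181/255≈0.7098 > 0.04045 → ((0.7098+0.055)/1.055)^2.4 ≈ 0.46208
  B=140: 140/255≈0.5490 > 0.04045 → ((0.5490+0.055)/1.055)^2.4 ≈ 0.26225
  L2 = 0.2126×0.36625 + 0.7152×0.46208 + 0.0722×0.26225 ≈ 0.42728
Lighter = 0.42728, Darker = 0.21886
Ratio = (L_lighter + 0.05) / (L_darker + 0.05)
Ratio = (0.42728 + 0.05) / (0.21886 + 0.05) = 0.47728 / 0.26886 ≈ 1.7752
Ratio ≈ 1.78:1


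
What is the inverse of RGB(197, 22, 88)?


Invert: (255-R, 255-G, 255-B)
R: 255-197 = 58
G: 255-22 = 233
B: 255-88 = 167
= RGB(58, 233, 167)


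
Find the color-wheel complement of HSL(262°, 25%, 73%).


Complement = opposite side of color wheel = hue + 180°
H' = (262 + 180) mod 360 = 82°
S and L unchanged.
= HSL(82°, 25%, 73%)


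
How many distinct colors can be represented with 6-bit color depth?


Colors = 2^bits = 2^6
= 64 colors


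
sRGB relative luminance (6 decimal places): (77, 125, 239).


Linearize each channel (sRGB transfer function): c = v/255; c_lin = c/12.92 if c ≤ 0.04045, else ((c+0.055)/1.055)^2.4
  R: 77/255 ≈ 0.301961 > 0.04045 → ((0.301961+0.055)/1.055)^2.4 ≈ 0.074214
  G: 125/255 ≈ 0.490196 > 0.04045 → ((0.490196+0.055)/1.055)^2.4 ≈ 0.205079
  B: 239/255 ≈ 0.937255 > 0.04045 → ((0.937255+0.055)/1.055)^2.4 ≈ 0.863157
R_lin = 0.074214, G_lin = 0.205079, B_lin = 0.863157
L = 0.2126×R + 0.7152×G + 0.0722×B
L = 0.2126×0.074214 + 0.7152×0.205079 + 0.0722×0.863157
L ≈ 0.224770


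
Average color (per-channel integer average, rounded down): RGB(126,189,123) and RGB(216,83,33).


Midpoint: each channel = ⌊(C₁+C₂)/2⌋
R: ⌊(126+216)/2⌋ = 171
G: ⌊(189+83)/2⌋ = 136
B: ⌊(123+33)/2⌋ = 78
= RGB(171, 136, 78)


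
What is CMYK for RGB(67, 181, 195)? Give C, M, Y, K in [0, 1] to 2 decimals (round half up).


R'=67/255≈0.2627, G'=181/255≈0.7098, B'=195/255≈0.7647
K = 1 - max(R',G',B') = 1 - 195/255 = 60/255 = 0.23529… → 0.24
(1-R'-K)/(1-K) simplifies to (max-R)/max with max = 195:
C = (195-67)/195 = 128/195 = 0.65641… → 0.66
M = (195-181)/195 = 14/195 = 0.07179… → 0.07
Y = (195-195)/195 = 0/195 = 0 → 0.00
= CMYK(0.66, 0.07, 0.00, 0.24)


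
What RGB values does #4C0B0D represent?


4C → 76 (R)
0B → 11 (G)
0D → 13 (B)
= RGB(76, 11, 13)


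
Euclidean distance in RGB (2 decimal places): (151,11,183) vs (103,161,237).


d = √[(R₁-R₂)² + (G₁-G₂)² + (B₁-B₂)²]
d = √[(151-103)² + (11-161)² + (183-237)²]
d = √[2304 + 22500 + 2916]
d = √27720
d ≈ 166.49


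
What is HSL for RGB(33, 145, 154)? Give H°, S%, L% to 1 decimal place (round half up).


Normalize: R'=33/255≈0.1294, G'=145/255≈0.5686, B'=154/255≈0.6039
Max=154/255, Min=33/255, Δ=Max-Min=121/255
L = (Max+Min)/2 = (154+33)/510 = 187/510 = 0.36666… → L = 36.7%
L ≤ 0.5 → S = Δ/(Max+Min) = 121/(154+33) = 121/187 = 0.64705… → S = 64.7%
(the 1/255 factors cancel in S and H, so raw channel differences can be used)
Max is B' → H = 60 × ((R-G)/Δ + 4) = 60 × ((33-145)/121 + 4)
  -112/121 + 4 = -0.9256… + 4 = 3.0743…
  H = 60 × 3.0743… = 184.462…° → H = 184.5°
= HSL(184.5°, 64.7%, 36.7%)


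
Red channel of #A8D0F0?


Color: #A8D0F0
R = A8 = 168
G = D0 = 208
B = F0 = 240
Red = 168


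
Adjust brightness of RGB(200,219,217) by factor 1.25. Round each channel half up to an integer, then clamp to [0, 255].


Multiply each channel by 1.25, round half up, clamp to [0, 255]
R: 200×1.25 = 250
G: 219×1.25 = 273.75 → round → 274 → clamp → 255
B: 217×1.25 = 271.25 → round → 271 → clamp → 255
= RGB(250, 255, 255)


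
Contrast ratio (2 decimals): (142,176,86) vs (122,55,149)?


Linearize each sRGB channel c=v/255: c/12.92 if c ≤ 0.04045 else ((c+0.055)/1.055)^2.4
L = 0.2126×R_lin + 0.7152×G_lin + 0.0722×B_lin
Color 1 (142,176,86):
  R=142: 142/255≈0.5569 > 0.04045 → ((0.5569+0.055)/1.055)^2.4 ≈ 0.27050
  G=176: 176/255≈0.6902 > 0.04045 → ((0.6902+0.055)/1.055)^2.4 ≈ 0.43415
  B=86: 86/255≈0.3373 > 0.04045 → ((0.3373+0.055)/1.055)^2.4 ≈ 0.09306
  L1 = 0.2126×0.27050 + 0.7152×0.43415 + 0.0722×0.09306 ≈ 0.37473
Color 2 (122,55,149):
  R=122: 122/255≈0.4784 > 0.04045 → ((0.4784+0.055)/1.055)^2.4 ≈ 0.19462
  G=55: 55/255≈0.2157 > 0.04045 → ((0.2157+0.055)/1.055)^2.4 ≈ 0.03820
  B=149: 149/255≈0.5843 > 0.04045 → ((0.5843+0.055)/1.055)^2.4 ≈ 0.30054
  L2 = 0.2126×0.19462 + 0.7152×0.03820 + 0.0722×0.30054 ≈ 0.09040
Lighter = 0.37473, Darker = 0.09040
Ratio = (L_lighter + 0.05) / (L_darker + 0.05)
Ratio = (0.37473 + 0.05) / (0.09040 + 0.05) = 0.42473 / 0.14040 ≈ 3.0252
Ratio ≈ 3.03:1


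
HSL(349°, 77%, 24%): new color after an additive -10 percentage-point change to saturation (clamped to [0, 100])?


Original S = 77%
Adjustment = -10 percentage points
New S = 77 + (-10) = 67
Clamp to [0, 100] → 67
= HSL(349°, 67%, 24%)


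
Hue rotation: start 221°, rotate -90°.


New hue = (H + rotation) mod 360
New hue = (221 -90) mod 360
= 131 mod 360
= 131°


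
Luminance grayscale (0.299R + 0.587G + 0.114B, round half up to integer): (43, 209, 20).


Gray = 0.299×R + 0.587×G + 0.114×B
Gray = 0.299×43 + 0.587×209 + 0.114×20
Gray = 12.857 + 122.683 + 2.280
Gray = 137.820 → round half up → 138
Gray = 138


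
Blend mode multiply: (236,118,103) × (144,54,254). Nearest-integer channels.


Multiply: C = A×B/255, rounded to nearest integer
R: 236×144/255 = 33984/255 ≈ 133.271 → 133
G: 118×54/255 = 6372/255 ≈ 24.988 → 25
B: 103×254/255 = 26162/255 ≈ 102.596 → 103
= RGB(133, 25, 103)


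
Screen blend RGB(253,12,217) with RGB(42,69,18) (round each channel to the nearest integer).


Screen: C = 255 - (255-A)×(255-B)/255, rounded to nearest integer
R: 255 - (255-253)×(255-42)/255 = 255 - 426/255 ≈ 255 - 1.671 = 253.329 → 253
G: 255 - (255-12)×(255-69)/255 = 255 - 45198/255 ≈ 255 - 177.247 = 77.753 → 78
B: 255 - (255-217)×(255-18)/255 = 255 - 9006/255 ≈ 255 - 35.318 = 219.682 → 220
= RGB(253, 78, 220)


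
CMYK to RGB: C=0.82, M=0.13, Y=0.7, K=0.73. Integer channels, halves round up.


R = 255 × (1-C) × (1-K) = 255 × 0.18 × 0.27 = 12.393 → 12
G = 255 × (1-M) × (1-K) = 255 × 0.87 × 0.27 = 59.8995 → 60
B = 255 × (1-Y) × (1-K) = 255 × 0.30 × 0.27 = 20.655 → 21
= RGB(12, 60, 21)


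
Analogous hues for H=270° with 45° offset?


Base hue: 270°
Left analog: (270 - 45) mod 360 = 225°
Right analog: (270 + 45) mod 360 = 315°
Analogous hues = 225° and 315°


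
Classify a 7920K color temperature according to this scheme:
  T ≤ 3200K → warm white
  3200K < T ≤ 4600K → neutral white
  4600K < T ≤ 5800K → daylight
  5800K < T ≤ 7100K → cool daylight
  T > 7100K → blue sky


Temperature: 7920K
7920K > 7100K → blue sky
Classification: blue sky


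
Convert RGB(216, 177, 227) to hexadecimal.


R = 216 → D8 (hex)
G = 177 → B1 (hex)
B = 227 → E3 (hex)
Hex = #D8B1E3


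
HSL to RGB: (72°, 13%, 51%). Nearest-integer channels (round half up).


H=72°, S=0.13, L=0.51
C = (1-|2L-1|)×S = (1-|0.02|)×0.13 = 0.1274
H' = H/60 = 72/60 ≈ 1.2000; X = C×(1-|H' mod 2 - 1|) = 0.10192
m = L - C/2 = 0.51 - 0.0637 = 0.4463
Sector ⌊H'⌋ = 1 → (R',G',B') = (0.10192, 0.1274, 0.0)
RGB = ((R'+m)×255, (G'+m)×255, (B'+m)×255) = (139.7961, 146.2935, 113.8065)
Round half up → RGB(140, 146, 114)


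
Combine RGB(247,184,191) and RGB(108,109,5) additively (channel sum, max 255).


Additive: each channel = min(255, C₁+C₂)
R: 247+108 = 355 → 255
G: 184+109 = 293 → 255
B: 191+5 = 196 → 196
= RGB(255, 255, 196)


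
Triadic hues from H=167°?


Triadic: equally spaced at 120° intervals
H1 = 167°
H2 = (167 + 120) mod 360 = 287°
H3 = (167 + 240) mod 360 = 47°
Triadic = 167°, 287°, 47°


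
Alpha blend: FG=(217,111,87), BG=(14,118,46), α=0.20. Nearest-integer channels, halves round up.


C = α×F + (1-α)×B, with 1-α = 0.80
R: 0.20×217 + 0.80×14 = 43.40 + 11.20 = 54.60 → 55
G: 0.20×111 + 0.80×118 = 22.20 + 94.40 = 116.60 → 117
B: 0.20×87 + 0.80×46 = 17.40 + 36.80 = 54.20 → 54
= RGB(55, 117, 54)


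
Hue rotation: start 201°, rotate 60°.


New hue = (H + rotation) mod 360
New hue = (201 + 60) mod 360
= 261 mod 360
= 261°


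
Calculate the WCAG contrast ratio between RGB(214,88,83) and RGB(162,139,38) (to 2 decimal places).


Linearize each sRGB channel c=v/255: c/12.92 if c ≤ 0.04045 else ((c+0.055)/1.055)^2.4
L = 0.2126×R_lin + 0.7152×G_lin + 0.0722×B_lin
Color 1 (214,88,83):
  R=214: 214/255≈0.8392 > 0.04045 → ((0.8392+0.055)/1.055)^2.4 ≈ 0.67244
  G=88: 88/255≈0.3451 > 0.04045 → ((0.3451+0.055)/1.055)^2.4 ≈ 0.09759
  B=83: 83/255≈0.3255 > 0.04045 → ((0.3255+0.055)/1.055)^2.4 ≈ 0.08650
  L1 = 0.2126×0.67244 + 0.7152×0.09759 + 0.0722×0.08650 ≈ 0.21900
Color 2 (162,139,38):
  R=162: 162/255≈0.6353 > 0.04045 → ((0.6353+0.055)/1.055)^2.4 ≈ 0.36131
  G=139: 139/255≈0.5451 > 0.04045 → ((0.5451+0.055)/1.055)^2.4 ≈ 0.25818
  B=38: 38/255≈0.1490 > 0.04045 → ((0.1490+0.055)/1.055)^2.4 ≈ 0.01938
  L2 = 0.2126×0.36131 + 0.7152×0.25818 + 0.0722×0.01938 ≈ 0.26287
Lighter = 0.26287, Darker = 0.21900
Ratio = (L_lighter + 0.05) / (L_darker + 0.05)
Ratio = (0.26287 + 0.05) / (0.21900 + 0.05) = 0.31287 / 0.26900 ≈ 1.1631
Ratio ≈ 1.16:1


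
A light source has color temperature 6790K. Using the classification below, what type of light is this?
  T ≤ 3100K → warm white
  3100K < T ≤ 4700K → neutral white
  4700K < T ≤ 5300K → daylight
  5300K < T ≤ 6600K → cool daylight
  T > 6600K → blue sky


Temperature: 6790K
6790K > 6600K → blue sky
Classification: blue sky


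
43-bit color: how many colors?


Colors = 2^bits = 2^43
= 8,796,093,022,208 colors


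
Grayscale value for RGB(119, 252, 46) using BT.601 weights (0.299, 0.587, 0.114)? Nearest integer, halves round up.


Gray = 0.299×R + 0.587×G + 0.114×B
Gray = 0.299×119 + 0.587×252 + 0.114×46
Gray = 35.581 + 147.924 + 5.244
Gray = 188.749 → round half up → 189
Gray = 189


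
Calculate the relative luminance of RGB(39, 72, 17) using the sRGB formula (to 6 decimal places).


Linearize each channel (sRGB transfer function): c = v/255; c_lin = c/12.92 if c ≤ 0.04045, else ((c+0.055)/1.055)^2.4
  R: 39/255 ≈ 0.152941 > 0.04045 → ((0.152941+0.055)/1.055)^2.4 ≈ 0.020289
  G: 72/255 ≈ 0.282353 > 0.04045 → ((0.282353+0.055)/1.055)^2.4 ≈ 0.064803
  B: 17/255 ≈ 0.066667 > 0.04045 → ((0.066667+0.055)/1.055)^2.4 ≈ 0.005605
R_lin = 0.020289, G_lin = 0.064803, B_lin = 0.005605
L = 0.2126×R + 0.7152×G + 0.0722×B
L = 0.2126×0.020289 + 0.7152×0.064803 + 0.0722×0.005605
L ≈ 0.051065


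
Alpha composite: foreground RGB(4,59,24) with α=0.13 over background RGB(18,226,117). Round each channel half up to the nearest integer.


C = α×F + (1-α)×B, with 1-α = 0.87
R: 0.13×4 + 0.87×18 = 0.52 + 15.66 = 16.18 → 16
G: 0.13×59 + 0.87×226 = 7.67 + 196.62 = 204.29 → 204
B: 0.13×24 + 0.87×117 = 3.12 + 101.79 = 104.91 → 105
= RGB(16, 204, 105)


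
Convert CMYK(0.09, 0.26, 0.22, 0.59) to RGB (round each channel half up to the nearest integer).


R = 255 × (1-C) × (1-K) = 255 × 0.91 × 0.41 = 95.1405 → 95
G = 255 × (1-M) × (1-K) = 255 × 0.74 × 0.41 = 77.367 → 77
B = 255 × (1-Y) × (1-K) = 255 × 0.78 × 0.41 = 81.549 → 82
= RGB(95, 77, 82)


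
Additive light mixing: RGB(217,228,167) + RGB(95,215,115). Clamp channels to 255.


Additive: each channel = min(255, C₁+C₂)
R: 217+95 = 312 → 255
G: 228+215 = 443 → 255
B: 167+115 = 282 → 255
= RGB(255, 255, 255)


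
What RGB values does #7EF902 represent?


7E → 126 (R)
F9 → 249 (G)
02 → 2 (B)
= RGB(126, 249, 2)


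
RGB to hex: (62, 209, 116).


R = 62 → 3E (hex)
G = 209 → D1 (hex)
B = 116 → 74 (hex)
Hex = #3ED174


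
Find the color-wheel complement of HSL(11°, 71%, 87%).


Complement = opposite side of color wheel = hue + 180°
H' = (11 + 180) mod 360 = 191°
S and L unchanged.
= HSL(191°, 71%, 87%)


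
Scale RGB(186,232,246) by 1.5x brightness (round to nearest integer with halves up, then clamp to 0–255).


Multiply each channel by 1.5, round half up, clamp to [0, 255]
R: 186×1.5 = 279 → clamp → 255
G: 232×1.5 = 348 → clamp → 255
B: 246×1.5 = 369 → clamp → 255
= RGB(255, 255, 255)


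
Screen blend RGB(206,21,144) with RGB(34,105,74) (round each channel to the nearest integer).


Screen: C = 255 - (255-A)×(255-B)/255, rounded to nearest integer
R: 255 - (255-206)×(255-34)/255 = 255 - 10829/255 ≈ 255 - 42.467 = 212.533 → 213
G: 255 - (255-21)×(255-105)/255 = 255 - 35100/255 ≈ 255 - 137.647 = 117.353 → 117
B: 255 - (255-144)×(255-74)/255 = 255 - 20091/255 ≈ 255 - 78.788 = 176.212 → 176
= RGB(213, 117, 176)


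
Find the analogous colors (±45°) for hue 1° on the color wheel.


Base hue: 1°
Left analog: (1 - 45) mod 360 = 316°
Right analog: (1 + 45) mod 360 = 46°
Analogous hues = 316° and 46°


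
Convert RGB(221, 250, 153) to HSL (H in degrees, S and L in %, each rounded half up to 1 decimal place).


Normalize: R'=221/255≈0.8667, G'=250/255≈0.9804, B'=153/255≈0.6000
Max=250/255, Min=153/255, Δ=Max-Min=97/255
L = (Max+Min)/2 = (250+153)/510 = 403/510 = 0.79019… → L = 79.0%
L > 0.5 → S = Δ/(2-Max-Min) = 97/(510-250-153) = 97/107 = 0.90654… → S = 90.7%
(the 1/255 factors cancel in S and H, so raw channel differences can be used)
Max is G' → H = 60 × ((B-R)/Δ + 2) = 60 × ((153-221)/97 + 2)
  -68/97 + 2 = -0.7010… + 2 = 1.2989…
  H = 60 × 1.2989… = 77.938…° → H = 77.9°
= HSL(77.9°, 90.7%, 79.0%)


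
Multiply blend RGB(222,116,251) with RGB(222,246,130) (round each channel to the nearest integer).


Multiply: C = A×B/255, rounded to nearest integer
R: 222×222/255 = 49284/255 ≈ 193.271 → 193
G: 116×246/255 = 28536/255 ≈ 111.906 → 112
B: 251×130/255 = 32630/255 ≈ 127.961 → 128
= RGB(193, 112, 128)


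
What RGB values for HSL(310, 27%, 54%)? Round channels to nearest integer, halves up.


H=310°, S=0.27, L=0.54
C = (1-|2L-1|)×S = (1-|0.08|)×0.27 = 0.2484
H' = H/60 = 310/60 ≈ 5.1667; X = C×(1-|H' mod 2 - 1|) = 0.207
m = L - C/2 = 0.54 - 0.1242 = 0.4158
Sector ⌊H'⌋ = 5 → (R',G',B') = (0.2484, 0.0, 0.207)
RGB = ((R'+m)×255, (G'+m)×255, (B'+m)×255) = (169.371, 106.029, 158.814)
Round half up → RGB(169, 106, 159)


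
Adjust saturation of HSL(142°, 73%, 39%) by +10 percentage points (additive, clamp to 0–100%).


Original S = 73%
Adjustment = +10 percentage points
New S = 73 + (10) = 83
Clamp to [0, 100] → 83
= HSL(142°, 83%, 39%)


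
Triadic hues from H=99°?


Triadic: equally spaced at 120° intervals
H1 = 99°
H2 = (99 + 120) mod 360 = 219°
H3 = (99 + 240) mod 360 = 339°
Triadic = 99°, 219°, 339°


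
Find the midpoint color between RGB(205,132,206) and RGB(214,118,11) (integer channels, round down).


Midpoint: each channel = ⌊(C₁+C₂)/2⌋
R: ⌊(205+214)/2⌋ = 209
G: ⌊(132+118)/2⌋ = 125
B: ⌊(206+11)/2⌋ = 108
= RGB(209, 125, 108)


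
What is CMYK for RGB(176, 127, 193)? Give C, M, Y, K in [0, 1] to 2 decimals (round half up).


R'=176/255≈0.6902, G'=127/255≈0.4980, B'=193/255≈0.7569
K = 1 - max(R',G',B') = 1 - 193/255 = 62/255 = 0.24313… → 0.24
(1-R'-K)/(1-K) simplifies to (max-R)/max with max = 193:
C = (193-176)/193 = 17/193 = 0.08808… → 0.09
M = (193-127)/193 = 66/193 = 0.34196… → 0.34
Y = (193-193)/193 = 0/193 = 0 → 0.00
= CMYK(0.09, 0.34, 0.00, 0.24)


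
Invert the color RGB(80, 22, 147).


Invert: (255-R, 255-G, 255-B)
R: 255-80 = 175
G: 255-22 = 233
B: 255-147 = 108
= RGB(175, 233, 108)


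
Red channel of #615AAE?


Color: #615AAE
R = 61 = 97
G = 5A = 90
B = AE = 174
Red = 97


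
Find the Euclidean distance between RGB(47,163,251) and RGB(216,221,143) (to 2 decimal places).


d = √[(R₁-R₂)² + (G₁-G₂)² + (B₁-B₂)²]
d = √[(47-216)² + (163-221)² + (251-143)²]
d = √[28561 + 3364 + 11664]
d = √43589
d ≈ 208.78


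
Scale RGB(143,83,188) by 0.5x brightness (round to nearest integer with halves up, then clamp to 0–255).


Multiply each channel by 0.5, round half up, clamp to [0, 255]
R: 143×0.5 = 71.5 → round → 72
G: 83×0.5 = 41.5 → round → 42
B: 188×0.5 = 94
= RGB(72, 42, 94)


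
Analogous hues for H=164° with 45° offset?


Base hue: 164°
Left analog: (164 - 45) mod 360 = 119°
Right analog: (164 + 45) mod 360 = 209°
Analogous hues = 119° and 209°


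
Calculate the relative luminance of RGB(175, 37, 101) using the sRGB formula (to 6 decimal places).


Linearize each channel (sRGB transfer function): c = v/255; c_lin = c/12.92 if c ≤ 0.04045, else ((c+0.055)/1.055)^2.4
  R: 175/255 ≈ 0.686275 > 0.04045 → ((0.686275+0.055)/1.055)^2.4 ≈ 0.428690
  G: 37/255 ≈ 0.145098 > 0.04045 → ((0.145098+0.055)/1.055)^2.4 ≈ 0.018500
  B: 101/255 ≈ 0.396078 > 0.04045 → ((0.396078+0.055)/1.055)^2.4 ≈ 0.130136
R_lin = 0.428690, G_lin = 0.018500, B_lin = 0.130136
L = 0.2126×R + 0.7152×G + 0.0722×B
L = 0.2126×0.428690 + 0.7152×0.018500 + 0.0722×0.130136
L ≈ 0.113767


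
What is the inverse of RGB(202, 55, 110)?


Invert: (255-R, 255-G, 255-B)
R: 255-202 = 53
G: 255-55 = 200
B: 255-110 = 145
= RGB(53, 200, 145)


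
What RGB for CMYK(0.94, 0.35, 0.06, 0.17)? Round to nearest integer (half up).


R = 255 × (1-C) × (1-K) = 255 × 0.06 × 0.83 = 12.699 → 13
G = 255 × (1-M) × (1-K) = 255 × 0.65 × 0.83 = 137.5725 → 138
B = 255 × (1-Y) × (1-K) = 255 × 0.94 × 0.83 = 198.951 → 199
= RGB(13, 138, 199)


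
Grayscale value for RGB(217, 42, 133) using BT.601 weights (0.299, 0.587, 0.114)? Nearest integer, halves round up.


Gray = 0.299×R + 0.587×G + 0.114×B
Gray = 0.299×217 + 0.587×42 + 0.114×133
Gray = 64.883 + 24.654 + 15.162
Gray = 104.699 → round half up → 105
Gray = 105


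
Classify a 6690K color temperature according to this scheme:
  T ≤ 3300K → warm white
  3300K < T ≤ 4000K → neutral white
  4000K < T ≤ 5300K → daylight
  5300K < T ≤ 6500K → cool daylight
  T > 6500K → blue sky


Temperature: 6690K
6690K > 6500K → blue sky
Classification: blue sky


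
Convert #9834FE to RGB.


98 → 152 (R)
34 → 52 (G)
FE → 254 (B)
= RGB(152, 52, 254)


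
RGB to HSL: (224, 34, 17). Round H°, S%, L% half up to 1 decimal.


Normalize: R'=224/255≈0.8784, G'=34/255≈0.1333, B'=17/255≈0.0667
Max=224/255, Min=17/255, Δ=Max-Min=207/255
L = (Max+Min)/2 = (224+17)/510 = 241/510 = 0.47254… → L = 47.3%
L ≤ 0.5 → S = Δ/(Max+Min) = 207/(224+17) = 207/241 = 0.85892… → S = 85.9%
(the 1/255 factors cancel in S and H, so raw channel differences can be used)
Max is R' → H = 60 × (((G-B)/Δ) mod 6) = 60 × (((34-17)/207) mod 6)
  17/207 = 0.0821…
  H = 60 × 0.0821… = 4.927…° → H = 4.9°
= HSL(4.9°, 85.9%, 47.3%)


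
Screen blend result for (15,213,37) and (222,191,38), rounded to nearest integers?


Screen: C = 255 - (255-A)×(255-B)/255, rounded to nearest integer
R: 255 - (255-15)×(255-222)/255 = 255 - 7920/255 ≈ 255 - 31.059 = 223.941 → 224
G: 255 - (255-213)×(255-191)/255 = 255 - 2688/255 ≈ 255 - 10.541 = 244.459 → 244
B: 255 - (255-37)×(255-38)/255 = 255 - 47306/255 ≈ 255 - 185.514 = 69.486 → 69
= RGB(224, 244, 69)


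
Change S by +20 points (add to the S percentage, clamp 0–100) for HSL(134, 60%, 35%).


Original S = 60%
Adjustment = +20 percentage points
New S = 60 + (20) = 80
Clamp to [0, 100] → 80
= HSL(134°, 80%, 35%)


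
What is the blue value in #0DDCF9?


Color: #0DDCF9
R = 0D = 13
G = DC = 220
B = F9 = 249
Blue = 249


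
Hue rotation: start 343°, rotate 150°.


New hue = (H + rotation) mod 360
New hue = (343 + 150) mod 360
= 493 mod 360
= 133°


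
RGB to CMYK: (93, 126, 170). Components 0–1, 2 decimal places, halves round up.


R'=93/255≈0.3647, G'=126/255≈0.4941, B'=170/255≈0.6667
K = 1 - max(R',G',B') = 1 - 170/255 = 85/255 = 0.33333… → 0.33
(1-R'-K)/(1-K) simplifies to (max-R)/max with max = 170:
C = (170-93)/170 = 77/170 = 0.45294… → 0.45
M = (170-126)/170 = 44/170 = 0.25882… → 0.26
Y = (170-170)/170 = 0/170 = 0 → 0.00
= CMYK(0.45, 0.26, 0.00, 0.33)


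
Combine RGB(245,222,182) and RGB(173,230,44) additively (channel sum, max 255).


Additive: each channel = min(255, C₁+C₂)
R: 245+173 = 418 → 255
G: 222+230 = 452 → 255
B: 182+44 = 226 → 226
= RGB(255, 255, 226)


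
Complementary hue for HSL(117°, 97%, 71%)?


Complement = opposite side of color wheel = hue + 180°
H' = (117 + 180) mod 360 = 297°
S and L unchanged.
= HSL(297°, 97%, 71%)


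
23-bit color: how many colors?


Colors = 2^bits = 2^23
= 8,388,608 colors


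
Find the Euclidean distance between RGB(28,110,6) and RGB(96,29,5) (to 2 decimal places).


d = √[(R₁-R₂)² + (G₁-G₂)² + (B₁-B₂)²]
d = √[(28-96)² + (110-29)² + (6-5)²]
d = √[4624 + 6561 + 1]
d = √11186
d ≈ 105.76


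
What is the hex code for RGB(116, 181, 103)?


R = 116 → 74 (hex)
G = 181 → B5 (hex)
B = 103 → 67 (hex)
Hex = #74B567


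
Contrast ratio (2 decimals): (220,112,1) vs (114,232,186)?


Linearize each sRGB channel c=v/255: c/12.92 if c ≤ 0.04045 else ((c+0.055)/1.055)^2.4
L = 0.2126×R_lin + 0.7152×G_lin + 0.0722×B_lin
Color 1 (220,112,1):
  R=220: 220/255≈0.8627 > 0.04045 → ((0.8627+0.055)/1.055)^2.4 ≈ 0.71569
  G=112: 112/255≈0.4392 > 0.04045 → ((0.4392+0.055)/1.055)^2.4 ≈ 0.16203
  B=1: 1/255≈0.0039 ≤ 0.04045 → 0.0039/12.92 ≈ 0.00030
  L1 = 0.2126×0.71569 + 0.7152×0.16203 + 0.0722×0.00030 ≈ 0.26806
Color 2 (114,232,186):
  R=114: 114/255≈0.4471 > 0.04045 → ((0.4471+0.055)/1.055)^2.4 ≈ 0.16827
  G=232: 232/255≈0.9098 > 0.04045 → ((0.9098+0.055)/1.055)^2.4 ≈ 0.80695
  B=186: 186/255≈0.7294 > 0.04045 → ((0.7294+0.055)/1.055)^2.4 ≈ 0.49102
  L2 = 0.2126×0.16827 + 0.7152×0.80695 + 0.0722×0.49102 ≈ 0.64836
Lighter = 0.64836, Darker = 0.26806
Ratio = (L_lighter + 0.05) / (L_darker + 0.05)
Ratio = (0.64836 + 0.05) / (0.26806 + 0.05) = 0.69836 / 0.31806 ≈ 2.1957
Ratio ≈ 2.20:1


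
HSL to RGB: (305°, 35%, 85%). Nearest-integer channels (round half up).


H=305°, S=0.35, L=0.85
C = (1-|2L-1|)×S = (1-|0.70|)×0.35 = 0.105
H' = H/60 = 305/60 ≈ 5.0833; X = C×(1-|H' mod 2 - 1|) = 0.09625
m = L - C/2 = 0.85 - 0.0525 = 0.7975
Sector ⌊H'⌋ = 5 → (R',G',B') = (0.105, 0.0, 0.09625)
RGB = ((R'+m)×255, (G'+m)×255, (B'+m)×255) = (230.1375, 203.3625, 227.90625)
Round half up → RGB(230, 203, 228)


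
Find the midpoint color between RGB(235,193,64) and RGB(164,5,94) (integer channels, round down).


Midpoint: each channel = ⌊(C₁+C₂)/2⌋
R: ⌊(235+164)/2⌋ = 199
G: ⌊(193+5)/2⌋ = 99
B: ⌊(64+94)/2⌋ = 79
= RGB(199, 99, 79)


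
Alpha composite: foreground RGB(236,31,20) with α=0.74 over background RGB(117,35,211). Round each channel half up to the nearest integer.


C = α×F + (1-α)×B, with 1-α = 0.26
R: 0.74×236 + 0.26×117 = 174.64 + 30.42 = 205.06 → 205
G: 0.74×31 + 0.26×35 = 22.94 + 9.10 = 32.04 → 32
B: 0.74×20 + 0.26×211 = 14.80 + 54.86 = 69.66 → 70
= RGB(205, 32, 70)


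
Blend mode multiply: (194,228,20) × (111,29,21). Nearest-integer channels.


Multiply: C = A×B/255, rounded to nearest integer
R: 194×111/255 = 21534/255 ≈ 84.447 → 84
G: 228×29/255 = 6612/255 ≈ 25.929 → 26
B: 20×21/255 = 420/255 ≈ 1.647 → 2
= RGB(84, 26, 2)


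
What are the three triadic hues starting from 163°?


Triadic: equally spaced at 120° intervals
H1 = 163°
H2 = (163 + 120) mod 360 = 283°
H3 = (163 + 240) mod 360 = 43°
Triadic = 163°, 283°, 43°


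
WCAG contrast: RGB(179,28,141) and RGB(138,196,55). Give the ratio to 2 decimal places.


Linearize each sRGB channel c=v/255: c/12.92 if c ≤ 0.04045 else ((c+0.055)/1.055)^2.4
L = 0.2126×R_lin + 0.7152×G_lin + 0.0722×B_lin
Color 1 (179,28,141):
  R=179: 179/255≈0.7020 > 0.04045 → ((0.7020+0.055)/1.055)^2.4 ≈ 0.45079
  G=28: 28/255≈0.1098 > 0.04045 → ((0.1098+0.055)/1.055)^2.4 ≈ 0.01161
  B=141: 141/255≈0.5529 > 0.04045 → ((0.5529+0.055)/1.055)^2.4 ≈ 0.26636
  L1 = 0.2126×0.45079 + 0.7152×0.01161 + 0.0722×0.26636 ≈ 0.12337
Color 2 (138,196,55):
  R=138: 138/255≈0.5412 > 0.04045 → ((0.5412+0.055)/1.055)^2.4 ≈ 0.25415
  G=196: 196/255≈0.7686 > 0.04045 → ((0.7686+0.055)/1.055)^2.4 ≈ 0.55201
  B=55: 55/255≈0.2157 > 0.04045 → ((0.2157+0.055)/1.055)^2.4 ≈ 0.03820
  L2 = 0.2126×0.25415 + 0.7152×0.55201 + 0.0722×0.03820 ≈ 0.45159
Lighter = 0.45159, Darker = 0.12337
Ratio = (L_lighter + 0.05) / (L_darker + 0.05)
Ratio = (0.45159 + 0.05) / (0.12337 + 0.05) = 0.50159 / 0.17337 ≈ 2.8931
Ratio ≈ 2.89:1


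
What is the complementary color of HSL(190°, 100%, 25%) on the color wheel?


Complement = opposite side of color wheel = hue + 180°
H' = (190 + 180) mod 360 = 10°
S and L unchanged.
= HSL(10°, 100%, 25%)


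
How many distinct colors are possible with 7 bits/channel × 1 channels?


Total bits = 7 bits/channel × 1 channels = 7 bits
Distinct colors = 2^7
= 128 colors


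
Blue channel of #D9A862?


Color: #D9A862
R = D9 = 217
G = A8 = 168
B = 62 = 98
Blue = 98


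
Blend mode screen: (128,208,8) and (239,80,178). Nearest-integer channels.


Screen: C = 255 - (255-A)×(255-B)/255, rounded to nearest integer
R: 255 - (255-128)×(255-239)/255 = 255 - 2032/255 ≈ 255 - 7.969 = 247.031 → 247
G: 255 - (255-208)×(255-80)/255 = 255 - 8225/255 ≈ 255 - 32.255 = 222.745 → 223
B: 255 - (255-8)×(255-178)/255 = 255 - 19019/255 ≈ 255 - 74.584 = 180.416 → 180
= RGB(247, 223, 180)


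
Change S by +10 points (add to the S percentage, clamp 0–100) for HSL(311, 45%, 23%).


Original S = 45%
Adjustment = +10 percentage points
New S = 45 + (10) = 55
Clamp to [0, 100] → 55
= HSL(311°, 55%, 23%)


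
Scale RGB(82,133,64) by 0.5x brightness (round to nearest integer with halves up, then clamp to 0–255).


Multiply each channel by 0.5, round half up, clamp to [0, 255]
R: 82×0.5 = 41
G: 133×0.5 = 66.5 → round → 67
B: 64×0.5 = 32
= RGB(41, 67, 32)


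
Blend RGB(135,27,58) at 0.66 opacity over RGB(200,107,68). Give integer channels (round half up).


C = α×F + (1-α)×B, with 1-α = 0.34
R: 0.66×135 + 0.34×200 = 89.10 + 68.00 = 157.10 → 157
G: 0.66×27 + 0.34×107 = 17.82 + 36.38 = 54.20 → 54
B: 0.66×58 + 0.34×68 = 38.28 + 23.12 = 61.40 → 61
= RGB(157, 54, 61)


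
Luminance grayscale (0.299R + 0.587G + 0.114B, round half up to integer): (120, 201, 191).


Gray = 0.299×R + 0.587×G + 0.114×B
Gray = 0.299×120 + 0.587×201 + 0.114×191
Gray = 35.880 + 117.987 + 21.774
Gray = 175.641 → round half up → 176
Gray = 176


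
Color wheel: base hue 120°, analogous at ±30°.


Base hue: 120°
Left analog: (120 - 30) mod 360 = 90°
Right analog: (120 + 30) mod 360 = 150°
Analogous hues = 90° and 150°


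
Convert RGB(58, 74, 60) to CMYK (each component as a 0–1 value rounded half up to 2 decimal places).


R'=58/255≈0.2275, G'=74/255≈0.2902, B'=60/255≈0.2353
K = 1 - max(R',G',B') = 1 - 74/255 = 181/255 = 0.70980… → 0.71
(1-R'-K)/(1-K) simplifies to (max-R)/max with max = 74:
C = (74-58)/74 = 16/74 = 0.21621… → 0.22
M = (74-74)/74 = 0/74 = 0 → 0.00
Y = (74-60)/74 = 14/74 = 0.18918… → 0.19
= CMYK(0.22, 0.00, 0.19, 0.71)


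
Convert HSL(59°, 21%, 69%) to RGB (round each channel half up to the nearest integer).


H=59°, S=0.21, L=0.69
C = (1-|2L-1|)×S = (1-|0.38|)×0.21 = 0.1302
H' = H/60 = 59/60 ≈ 0.9833; X = C×(1-|H' mod 2 - 1|) = 0.12803
m = L - C/2 = 0.69 - 0.0651 = 0.6249
Sector ⌊H'⌋ = 0 → (R',G',B') = (0.1302, 0.12803, 0.0)
RGB = ((R'+m)×255, (G'+m)×255, (B'+m)×255) = (192.5505, 191.99715, 159.3495)
Round half up → RGB(193, 192, 159)


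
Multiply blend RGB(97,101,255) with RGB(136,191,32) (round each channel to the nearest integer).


Multiply: C = A×B/255, rounded to nearest integer
R: 97×136/255 = 13192/255 ≈ 51.733 → 52
G: 101×191/255 = 19291/255 ≈ 75.651 → 76
B: 255×32/255 = 8160/255 ≈ 32.000 → 32
= RGB(52, 76, 32)


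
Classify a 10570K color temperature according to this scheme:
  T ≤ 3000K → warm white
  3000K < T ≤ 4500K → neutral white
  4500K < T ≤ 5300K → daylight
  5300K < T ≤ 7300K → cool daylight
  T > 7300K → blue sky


Temperature: 10570K
10570K > 7300K → blue sky
Classification: blue sky


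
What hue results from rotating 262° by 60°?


New hue = (H + rotation) mod 360
New hue = (262 + 60) mod 360
= 322 mod 360
= 322°


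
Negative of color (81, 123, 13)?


Invert: (255-R, 255-G, 255-B)
R: 255-81 = 174
G: 255-123 = 132
B: 255-13 = 242
= RGB(174, 132, 242)


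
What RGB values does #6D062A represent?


6D → 109 (R)
06 → 6 (G)
2A → 42 (B)
= RGB(109, 6, 42)


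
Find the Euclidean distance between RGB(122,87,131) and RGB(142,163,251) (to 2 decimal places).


d = √[(R₁-R₂)² + (G₁-G₂)² + (B₁-B₂)²]
d = √[(122-142)² + (87-163)² + (131-251)²]
d = √[400 + 5776 + 14400]
d = √20576
d ≈ 143.44


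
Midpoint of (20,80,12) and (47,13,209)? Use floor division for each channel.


Midpoint: each channel = ⌊(C₁+C₂)/2⌋
R: ⌊(20+47)/2⌋ = 33
G: ⌊(80+13)/2⌋ = 46
B: ⌊(12+209)/2⌋ = 110
= RGB(33, 46, 110)


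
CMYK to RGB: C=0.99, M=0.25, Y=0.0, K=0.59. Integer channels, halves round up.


R = 255 × (1-C) × (1-K) = 255 × 0.01 × 0.41 = 1.0455 → 1
G = 255 × (1-M) × (1-K) = 255 × 0.75 × 0.41 = 78.4125 → 78
B = 255 × (1-Y) × (1-K) = 255 × 1.00 × 0.41 = 104.55 → 105
= RGB(1, 78, 105)


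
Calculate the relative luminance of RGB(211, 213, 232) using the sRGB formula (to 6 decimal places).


Linearize each channel (sRGB transfer function): c = v/255; c_lin = c/12.92 if c ≤ 0.04045, else ((c+0.055)/1.055)^2.4
  R: 211/255 ≈ 0.827451 > 0.04045 → ((0.827451+0.055)/1.055)^2.4 ≈ 0.651406
  G: 213/255 ≈ 0.835294 > 0.04045 → ((0.835294+0.055)/1.055)^2.4 ≈ 0.665387
  B: 232/255 ≈ 0.909804 > 0.04045 → ((0.909804+0.055)/1.055)^2.4 ≈ 0.806952
R_lin = 0.651406, G_lin = 0.665387, B_lin = 0.806952
L = 0.2126×R + 0.7152×G + 0.0722×B
L = 0.2126×0.651406 + 0.7152×0.665387 + 0.0722×0.806952
L ≈ 0.672636


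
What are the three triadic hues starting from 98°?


Triadic: equally spaced at 120° intervals
H1 = 98°
H2 = (98 + 120) mod 360 = 218°
H3 = (98 + 240) mod 360 = 338°
Triadic = 98°, 218°, 338°


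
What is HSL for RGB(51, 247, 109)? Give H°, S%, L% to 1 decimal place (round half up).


Normalize: R'=51/255≈0.2000, G'=247/255≈0.9686, B'=109/255≈0.4275
Max=247/255, Min=51/255, Δ=Max-Min=196/255
L = (Max+Min)/2 = (247+51)/510 = 298/510 = 0.58431… → L = 58.4%
L > 0.5 → S = Δ/(2-Max-Min) = 196/(510-247-51) = 196/212 = 0.92452… → S = 92.5%
(the 1/255 factors cancel in S and H, so raw channel differences can be used)
Max is G' → H = 60 × ((B-R)/Δ + 2) = 60 × ((109-51)/196 + 2)
  58/196 + 2 = 0.2959… + 2 = 2.2959…
  H = 60 × 2.2959… = 137.755…° → H = 137.8°
= HSL(137.8°, 92.5%, 58.4%)


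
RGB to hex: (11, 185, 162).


R = 11 → 0B (hex)
G = 185 → B9 (hex)
B = 162 → A2 (hex)
Hex = #0BB9A2


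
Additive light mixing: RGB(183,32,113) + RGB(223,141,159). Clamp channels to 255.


Additive: each channel = min(255, C₁+C₂)
R: 183+223 = 406 → 255
G: 32+141 = 173 → 173
B: 113+159 = 272 → 255
= RGB(255, 173, 255)


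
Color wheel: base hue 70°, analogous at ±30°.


Base hue: 70°
Left analog: (70 - 30) mod 360 = 40°
Right analog: (70 + 30) mod 360 = 100°
Analogous hues = 40° and 100°


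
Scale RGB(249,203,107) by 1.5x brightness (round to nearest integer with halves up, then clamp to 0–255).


Multiply each channel by 1.5, round half up, clamp to [0, 255]
R: 249×1.5 = 373.5 → round → 374 → clamp → 255
G: 203×1.5 = 304.5 → round → 305 → clamp → 255
B: 107×1.5 = 160.5 → round → 161
= RGB(255, 255, 161)


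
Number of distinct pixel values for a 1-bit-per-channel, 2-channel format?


Total bits = 1 bits/channel × 2 channels = 2 bits
Distinct pixel values = 2^2
= 4 pixel values


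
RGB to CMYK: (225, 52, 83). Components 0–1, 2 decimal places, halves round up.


R'=225/255≈0.8824, G'=52/255≈0.2039, B'=83/255≈0.3255
K = 1 - max(R',G',B') = 1 - 225/255 = 30/255 = 0.11764… → 0.12
(1-R'-K)/(1-K) simplifies to (max-R)/max with max = 225:
C = (225-225)/225 = 0/225 = 0 → 0.00
M = (225-52)/225 = 173/225 = 0.76888… → 0.77
Y = (225-83)/225 = 142/225 = 0.63111… → 0.63
= CMYK(0.00, 0.77, 0.63, 0.12)


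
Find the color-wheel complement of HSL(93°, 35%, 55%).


Complement = opposite side of color wheel = hue + 180°
H' = (93 + 180) mod 360 = 273°
S and L unchanged.
= HSL(273°, 35%, 55%)


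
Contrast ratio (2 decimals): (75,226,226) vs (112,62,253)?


Linearize each sRGB channel c=v/255: c/12.92 if c ≤ 0.04045 else ((c+0.055)/1.055)^2.4
L = 0.2126×R_lin + 0.7152×G_lin + 0.0722×B_lin
Color 1 (75,226,226):
  R=75: 75/255≈0.2941 > 0.04045 → ((0.2941+0.055)/1.055)^2.4 ≈ 0.07036
  G=226: 226/255≈0.8863 > 0.04045 → ((0.8863+0.055)/1.055)^2.4 ≈ 0.76052
  B=226: 226/255≈0.8863 > 0.04045 → ((0.8863+0.055)/1.055)^2.4 ≈ 0.76052
  L1 = 0.2126×0.07036 + 0.7152×0.76052 + 0.0722×0.76052 ≈ 0.61380
Color 2 (112,62,253):
  R=112: 112/255≈0.4392 > 0.04045 → ((0.4392+0.055)/1.055)^2.4 ≈ 0.16203
  G=62: 62/255≈0.2431 > 0.04045 → ((0.2431+0.055)/1.055)^2.4 ≈ 0.04817
  B=253: 253/255≈0.9922 > 0.04045 → ((0.9922+0.055)/1.055)^2.4 ≈ 0.98225
  L2 = 0.2126×0.16203 + 0.7152×0.04817 + 0.0722×0.98225 ≈ 0.13982
Lighter = 0.61380, Darker = 0.13982
Ratio = (L_lighter + 0.05) / (L_darker + 0.05)
Ratio = (0.61380 + 0.05) / (0.13982 + 0.05) = 0.66380 / 0.18982 ≈ 3.4970
Ratio ≈ 3.50:1


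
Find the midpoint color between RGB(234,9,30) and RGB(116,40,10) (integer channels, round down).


Midpoint: each channel = ⌊(C₁+C₂)/2⌋
R: ⌊(234+116)/2⌋ = 175
G: ⌊(9+40)/2⌋ = 24
B: ⌊(30+10)/2⌋ = 20
= RGB(175, 24, 20)


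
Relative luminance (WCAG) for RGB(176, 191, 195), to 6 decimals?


Linearize each channel (sRGB transfer function): c = v/255; c_lin = c/12.92 if c ≤ 0.04045, else ((c+0.055)/1.055)^2.4
  R: 176/255 ≈ 0.690196 > 0.04045 → ((0.690196+0.055)/1.055)^2.4 ≈ 0.434154
  G: 191/255 ≈ 0.749020 > 0.04045 → ((0.749020+0.055)/1.055)^2.4 ≈ 0.520996
  B: 195/255 ≈ 0.764706 > 0.04045 → ((0.764706+0.055)/1.055)^2.4 ≈ 0.545724
R_lin = 0.434154, G_lin = 0.520996, B_lin = 0.545724
L = 0.2126×R + 0.7152×G + 0.0722×B
L = 0.2126×0.434154 + 0.7152×0.520996 + 0.0722×0.545724
L ≈ 0.504318


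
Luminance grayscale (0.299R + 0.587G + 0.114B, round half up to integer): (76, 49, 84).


Gray = 0.299×R + 0.587×G + 0.114×B
Gray = 0.299×76 + 0.587×49 + 0.114×84
Gray = 22.724 + 28.763 + 9.576
Gray = 61.063 → round half up → 61
Gray = 61


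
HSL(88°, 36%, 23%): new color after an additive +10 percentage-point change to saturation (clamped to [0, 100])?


Original S = 36%
Adjustment = +10 percentage points
New S = 36 + (10) = 46
Clamp to [0, 100] → 46
= HSL(88°, 46%, 23%)


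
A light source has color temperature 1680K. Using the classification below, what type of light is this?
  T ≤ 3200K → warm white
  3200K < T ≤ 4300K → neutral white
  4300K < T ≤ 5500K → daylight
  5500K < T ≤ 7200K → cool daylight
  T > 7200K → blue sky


Temperature: 1680K
1680K ≤ 3200K → warm white
Classification: warm white


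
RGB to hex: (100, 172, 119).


R = 100 → 64 (hex)
G = 172 → AC (hex)
B = 119 → 77 (hex)
Hex = #64AC77


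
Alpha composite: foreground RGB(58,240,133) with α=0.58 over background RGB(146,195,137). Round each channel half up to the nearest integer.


C = α×F + (1-α)×B, with 1-α = 0.42
R: 0.58×58 + 0.42×146 = 33.64 + 61.32 = 94.96 → 95
G: 0.58×240 + 0.42×195 = 139.20 + 81.90 = 221.10 → 221
B: 0.58×133 + 0.42×137 = 77.14 + 57.54 = 134.68 → 135
= RGB(95, 221, 135)
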